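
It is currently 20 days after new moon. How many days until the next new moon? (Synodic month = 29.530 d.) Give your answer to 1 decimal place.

9.5 days

The next new moon completes the synodic month: 29.530 − 20 = 9.530 days.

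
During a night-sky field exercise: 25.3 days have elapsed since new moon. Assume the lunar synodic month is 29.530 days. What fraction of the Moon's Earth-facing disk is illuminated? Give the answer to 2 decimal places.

0.19

Phase angle: θ = 360°·(25.3 d)/(29.530 d) = 308.4°.
Illuminated fraction = (1 − cos 308.4°)/2 = (1 − 0.622)/2 ≈ 0.189.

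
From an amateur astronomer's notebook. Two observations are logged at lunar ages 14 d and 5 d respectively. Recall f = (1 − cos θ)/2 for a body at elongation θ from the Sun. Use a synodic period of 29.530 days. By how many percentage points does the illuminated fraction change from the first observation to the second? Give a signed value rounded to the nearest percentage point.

-74 pp

First observation: θ = 360°·14/29.530 = 170.7°, so f = 0.993.
Second observation: θ = 61.0°, f = 0.257.
Δf = 0.257 − 0.993 = -0.736, i.e. -74 pp.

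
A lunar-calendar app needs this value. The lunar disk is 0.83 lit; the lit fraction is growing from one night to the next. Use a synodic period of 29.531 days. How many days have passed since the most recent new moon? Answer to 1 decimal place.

10.8 days

cos θ = 1 − 2f = -0.660, giving a principal value of 131.3°.
Waxing ⇒ before full, so θ = 131.3°.
That fraction of the synodic month is 131.3/360 × 29.531 d ≈ 10.77 d.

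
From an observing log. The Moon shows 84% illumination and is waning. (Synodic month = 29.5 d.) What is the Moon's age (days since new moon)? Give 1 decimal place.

Invert f = (1 − cos θ)/2 to get cos θ = 1 − 2(0.84) = -0.680, hence θ₀ = arccos -0.680 = 132.8°.
A waning Moon lies in 180°–360°, so θ = 360° − 132.8° = 227.2°.
At 360°/29.5 d per day, 227.2° corresponds to 18.61 days.

18.6 days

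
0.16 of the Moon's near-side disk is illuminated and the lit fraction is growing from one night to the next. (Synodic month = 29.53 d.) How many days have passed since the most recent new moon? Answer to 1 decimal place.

cos θ = 1 − 2f = 0.680, giving a principal value of 47.2°.
Waxing ⇒ before full, so θ = 47.2°.
At 360°/29.53 d per day, 47.2° corresponds to 3.87 days.

3.9 days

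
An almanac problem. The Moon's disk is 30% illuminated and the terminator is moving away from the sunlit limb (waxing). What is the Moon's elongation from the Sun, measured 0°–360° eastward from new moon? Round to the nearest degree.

66°

From f = (1 − cos θ)/2: cos θ = 1 − 2×0.30 = 0.400; arccos → 66.4°.
Before full moon the principal value applies: θ = 66.4°.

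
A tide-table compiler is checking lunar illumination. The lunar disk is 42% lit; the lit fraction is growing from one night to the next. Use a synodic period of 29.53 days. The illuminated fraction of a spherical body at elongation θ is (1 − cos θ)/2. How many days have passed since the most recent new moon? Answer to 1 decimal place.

From f = (1 − cos θ)/2: cos θ = 1 − 2×0.42 = 0.160; arccos → 80.8°.
The Moon is waxing (0°–180°), so θ = 80.8° directly.
At 360°/29.53 d per day, 80.8° corresponds to 6.63 days.

6.6 days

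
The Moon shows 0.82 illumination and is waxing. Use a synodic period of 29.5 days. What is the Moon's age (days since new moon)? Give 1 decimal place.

10.6 days

cos θ = 1 − 2f = -0.640, giving a principal value of 129.8°.
Before full moon the principal value applies: θ = 129.8°.
At 360°/29.5 d per day, 129.8° corresponds to 10.64 days.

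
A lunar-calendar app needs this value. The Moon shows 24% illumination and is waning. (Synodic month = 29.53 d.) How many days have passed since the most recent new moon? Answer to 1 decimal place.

24.7 days

Invert f = (1 − cos θ)/2 to get cos θ = 1 − 2(0.24) = 0.520, hence θ₀ = arccos 0.520 = 58.7°.
A waning Moon lies in 180°–360°, so θ = 360° − 58.7° = 301.3°.
That fraction of the synodic month is 301.3/360 × 29.53 d ≈ 24.72 d.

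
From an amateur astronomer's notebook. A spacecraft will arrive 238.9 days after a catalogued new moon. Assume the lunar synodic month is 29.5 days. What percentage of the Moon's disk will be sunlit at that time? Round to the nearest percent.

238.9 d spans 8 complete synodic months (8 × 29.5 = 236.00 d) plus 2.90 d.
Elongation θ = 360° × 2.90/29.5 ≈ 35.4°.
Illuminated fraction = (1 − cos 35.4°)/2 = (1 − 0.815)/2 ≈ 0.092, so 9%.

9%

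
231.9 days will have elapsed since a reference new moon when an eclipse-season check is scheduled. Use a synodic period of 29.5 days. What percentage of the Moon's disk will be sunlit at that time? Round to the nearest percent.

231.9 d spans 7 complete synodic months (7 × 29.5 = 206.50 d) plus 25.40 d.
Phase angle: θ = 360°·(25.40 d)/(29.5 d) = 310.0°.
cos 310.0° = 0.642, so f = (1 − 0.642)/2 = 0.179, so 18%.

18%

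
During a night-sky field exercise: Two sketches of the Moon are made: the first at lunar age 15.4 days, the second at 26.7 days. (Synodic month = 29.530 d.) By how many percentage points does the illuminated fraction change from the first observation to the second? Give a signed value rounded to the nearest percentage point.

-91 pp

θ₁ = 360° × 15.4/29.530 = 187.7°, f₁ = (1 − cos θ₁)/2 = 0.995.
θ₂ = 360° × 26.7/29.530 = 325.5°, f₂ = (1 − cos θ₂)/2 = 0.088.
Change = f₂ − f₁ = -0.908 → -91 percentage points.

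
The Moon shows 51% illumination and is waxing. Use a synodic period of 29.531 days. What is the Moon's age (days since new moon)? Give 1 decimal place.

Invert f = (1 − cos θ)/2 to get cos θ = 1 − 2(0.51) = -0.020, hence θ₀ = arccos -0.020 = 91.1°.
Waxing ⇒ before full, so θ = 91.1°.
At 360°/29.531 d per day, 91.1° corresponds to 7.48 days.

7.5 days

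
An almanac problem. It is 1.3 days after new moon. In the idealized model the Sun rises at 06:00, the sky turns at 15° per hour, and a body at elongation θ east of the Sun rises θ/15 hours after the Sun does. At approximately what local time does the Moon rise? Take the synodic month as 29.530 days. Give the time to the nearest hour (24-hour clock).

The Moon has covered 1.3/29.530 of its cycle, so θ ≈ 360° × 1.3/29.530 = 15.8°.
The Moon trails the Sun by θ/15 = 15.8/15 ≈ 1.06 hours.
06:00 + 1.06 h ≈ 07:03 → 07:00 to the nearest hour.

07:00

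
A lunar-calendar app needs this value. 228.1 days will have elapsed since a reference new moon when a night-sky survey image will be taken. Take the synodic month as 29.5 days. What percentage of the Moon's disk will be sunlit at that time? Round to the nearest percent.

228.1 d spans 7 complete synodic months (7 × 29.5 = 206.50 d) plus 21.60 d.
The Moon has covered 21.60/29.5 of its cycle, so θ ≈ 360° × 21.60/29.5 = 263.6°.
Illuminated fraction = (1 − cos 263.6°)/2 = (1 − (-0.112))/2 ≈ 0.556, so 56%.

56%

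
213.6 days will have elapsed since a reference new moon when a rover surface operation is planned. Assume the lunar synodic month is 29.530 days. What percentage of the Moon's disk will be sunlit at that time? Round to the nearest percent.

45%

213.6/29.530 = 7.233 lunations, so 7 complete cycles and 6.89 d into the next.
Elongation θ = 360° × 6.89/29.530 ≈ 84.0°.
With cos θ = 0.105, the lit fraction is (1 − 0.105)/2 ≈ 0.448, so 45%.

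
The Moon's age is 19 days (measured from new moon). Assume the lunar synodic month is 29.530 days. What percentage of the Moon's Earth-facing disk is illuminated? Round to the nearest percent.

81%

The Moon has covered 19/29.530 of its cycle, so θ ≈ 360° × 19/29.530 = 231.6°.
cos 231.6° = (-0.621), so f = (1 − (-0.621))/2 = 0.810, so 81%.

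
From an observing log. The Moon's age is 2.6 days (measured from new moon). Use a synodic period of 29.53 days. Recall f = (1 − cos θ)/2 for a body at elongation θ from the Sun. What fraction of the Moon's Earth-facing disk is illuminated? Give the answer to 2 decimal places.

The Moon has covered 2.6/29.53 of its cycle, so θ ≈ 360° × 2.6/29.53 = 31.7°.
With cos θ = 0.851, the lit fraction is (1 − 0.851)/2 ≈ 0.075.

0.07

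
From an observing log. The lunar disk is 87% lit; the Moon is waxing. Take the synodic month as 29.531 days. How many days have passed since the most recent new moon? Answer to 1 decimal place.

Invert f = (1 − cos θ)/2 to get cos θ = 1 − 2(0.87) = -0.740, hence θ₀ = arccos -0.740 = 137.7°.
Before full moon the principal value applies: θ = 137.7°.
At 360°/29.531 d per day, 137.7° corresponds to 11.30 days.

11.3 days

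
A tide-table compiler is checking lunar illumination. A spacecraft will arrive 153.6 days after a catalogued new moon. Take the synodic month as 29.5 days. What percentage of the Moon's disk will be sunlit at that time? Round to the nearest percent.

153.6/29.5 = 5.207 lunations, so 5 complete cycles and 6.10 d into the next.
Elongation θ = 360° × 6.10/29.5 ≈ 74.4°.
cos 74.4° = 0.268, so f = (1 − 0.268)/2 = 0.366, so 37%.

37%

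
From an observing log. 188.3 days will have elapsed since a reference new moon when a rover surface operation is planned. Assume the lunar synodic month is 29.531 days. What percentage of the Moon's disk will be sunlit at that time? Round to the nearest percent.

188.3 d spans 6 complete synodic months (6 × 29.531 = 177.19 d) plus 11.11 d.
The Moon has covered 11.11/29.531 of its cycle, so θ ≈ 360° × 11.11/29.531 = 135.5°.
cos 135.5° = (-0.713), so f = (1 − (-0.713))/2 = 0.857, so 86%.

86%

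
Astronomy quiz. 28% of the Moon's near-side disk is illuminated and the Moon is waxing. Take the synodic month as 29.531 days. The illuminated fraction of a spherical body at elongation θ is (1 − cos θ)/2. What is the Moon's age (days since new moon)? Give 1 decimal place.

From f = (1 − cos θ)/2: cos θ = 1 − 2×0.28 = 0.440; arccos → 63.9°.
Before full moon the principal value applies: θ = 63.9°.
Age = 29.531 × 63.9°/360° ≈ 5.24 days.

5.2 days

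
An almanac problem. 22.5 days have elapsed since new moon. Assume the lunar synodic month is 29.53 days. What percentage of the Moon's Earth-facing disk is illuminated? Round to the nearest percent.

46%

Elongation θ = 360° × 22.5/29.53 ≈ 274.3°.
Illuminated fraction = (1 − cos 274.3°)/2 = (1 − 0.075)/2 ≈ 0.463, so 46%.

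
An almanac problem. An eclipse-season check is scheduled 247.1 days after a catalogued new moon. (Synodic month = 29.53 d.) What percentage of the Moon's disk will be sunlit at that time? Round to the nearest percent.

84%

247.1 d spans 8 complete synodic months (8 × 29.53 = 236.24 d) plus 10.86 d.
Phase angle: θ = 360°·(10.86 d)/(29.53 d) = 132.4°.
cos 132.4° = (-0.674), so f = (1 − (-0.674))/2 = 0.837, so 84%.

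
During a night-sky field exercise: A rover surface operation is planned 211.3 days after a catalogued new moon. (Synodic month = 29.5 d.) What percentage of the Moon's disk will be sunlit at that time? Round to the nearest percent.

211.3/29.5 = 7.163 lunations, so 7 complete cycles and 4.80 d into the next.
Phase angle: θ = 360°·(4.80 d)/(29.5 d) = 58.6°.
cos 58.6° = 0.521, so f = (1 − 0.521)/2 = 0.239, so 24%.

24%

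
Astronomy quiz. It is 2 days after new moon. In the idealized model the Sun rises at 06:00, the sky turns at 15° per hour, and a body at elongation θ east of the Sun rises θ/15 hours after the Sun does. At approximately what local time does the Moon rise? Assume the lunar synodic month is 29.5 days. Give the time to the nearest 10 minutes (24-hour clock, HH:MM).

Phase angle: θ = 360°·(2 d)/(29.5 d) = 24.4°.
Delay after the Sun = 24.4° / (15°/h) ≈ 1.63 h.
06:00 + 1.627 h ≈ 07:38 → 07:40 to the nearest ten minutes.

07:40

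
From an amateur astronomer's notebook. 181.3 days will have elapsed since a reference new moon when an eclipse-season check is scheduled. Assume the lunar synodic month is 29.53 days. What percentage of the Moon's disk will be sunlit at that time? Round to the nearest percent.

18%

181.3/29.53 = 6.140 lunations, so 6 complete cycles and 4.12 d into the next.
Phase angle: θ = 360°·(4.12 d)/(29.53 d) = 50.2°.
Illuminated fraction = (1 − cos 50.2°)/2 = (1 − 0.640)/2 ≈ 0.180, so 18%.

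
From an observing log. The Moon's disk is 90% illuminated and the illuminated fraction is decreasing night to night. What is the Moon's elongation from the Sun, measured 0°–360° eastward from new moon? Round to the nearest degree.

Invert f = (1 − cos θ)/2 to get cos θ = 1 − 2(0.90) = -0.800, hence θ₀ = arccos -0.800 = 143.1°.
Waning ⇒ past full, so θ = 360° − 143.1° = 216.9°.

217°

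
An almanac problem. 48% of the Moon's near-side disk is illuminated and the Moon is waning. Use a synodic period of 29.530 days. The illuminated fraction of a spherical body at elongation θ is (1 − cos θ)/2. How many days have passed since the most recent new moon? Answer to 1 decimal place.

cos θ = 1 − 2f = 0.040, giving a principal value of 87.7°.
A waning Moon lies in 180°–360°, so θ = 360° − 87.7° = 272.3°.
Age = 29.530 × 272.3°/360° ≈ 22.34 days.

22.3 days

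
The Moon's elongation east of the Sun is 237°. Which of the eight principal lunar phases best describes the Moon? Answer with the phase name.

237° lies in the waning gibbous sector of the 8-phase cycle.

waning gibbous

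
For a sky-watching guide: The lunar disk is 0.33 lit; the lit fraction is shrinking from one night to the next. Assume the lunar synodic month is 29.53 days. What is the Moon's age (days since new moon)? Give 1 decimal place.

cos θ = 1 − 2f = 0.340, giving a principal value of 70.1°.
Since the Moon is past full (waning), take the reflex angle: θ = 360° − 70.1° = 289.9°.
Age = 29.53 × 289.9°/360° ≈ 23.78 days.

23.8 days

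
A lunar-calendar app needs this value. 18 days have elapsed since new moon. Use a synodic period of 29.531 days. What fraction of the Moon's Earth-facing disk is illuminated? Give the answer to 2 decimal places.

0.89

Phase angle: θ = 360°·(18 d)/(29.531 d) = 219.4°.
With cos θ = (-0.772), the lit fraction is (1 − (-0.772))/2 ≈ 0.886.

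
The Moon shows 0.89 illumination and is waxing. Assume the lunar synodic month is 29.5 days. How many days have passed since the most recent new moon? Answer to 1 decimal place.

11.6 days

From f = (1 − cos θ)/2: cos θ = 1 − 2×0.89 = -0.780; arccos → 141.3°.
Waxing ⇒ before full, so θ = 141.3°.
Age = 29.5 × 141.3°/360° ≈ 11.58 days.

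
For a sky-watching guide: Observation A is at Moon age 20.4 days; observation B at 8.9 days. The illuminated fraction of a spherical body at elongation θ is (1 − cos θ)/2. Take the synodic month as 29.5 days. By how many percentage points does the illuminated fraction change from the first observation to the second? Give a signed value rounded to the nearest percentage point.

First observation: θ = 360°·20.4/29.5 = 248.9°, so f = 0.680.
Second observation: θ = 108.6°, f = 0.660.
Δf = 0.660 − 0.680 = -0.020, i.e. -2 pp.

-2 percentage points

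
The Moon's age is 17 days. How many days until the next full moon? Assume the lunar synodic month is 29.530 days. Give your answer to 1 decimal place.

27.3 days

Full moon occurs at elongation 180°, i.e. at age 29.530 × 180/360 = 14.765 d.
This lunation's full moon (14.765 d) has passed, so add one period: 44.295 − 17 = 27.295 days.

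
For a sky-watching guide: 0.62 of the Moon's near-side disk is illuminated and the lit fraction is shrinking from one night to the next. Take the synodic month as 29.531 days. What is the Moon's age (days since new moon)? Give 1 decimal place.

21.0 days

From f = (1 − cos θ)/2: cos θ = 1 − 2×0.62 = -0.240; arccos → 103.9°.
Since the Moon is past full (waning), take the reflex angle: θ = 360° − 103.9° = 256.1°.
At 360°/29.531 d per day, 256.1° corresponds to 21.01 days.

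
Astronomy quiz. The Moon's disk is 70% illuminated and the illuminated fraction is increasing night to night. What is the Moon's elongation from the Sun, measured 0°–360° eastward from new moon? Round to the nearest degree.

cos θ = 1 − 2f = -0.400, giving a principal value of 113.6°.
The Moon is waxing (0°–180°), so θ = 113.6° directly.

114°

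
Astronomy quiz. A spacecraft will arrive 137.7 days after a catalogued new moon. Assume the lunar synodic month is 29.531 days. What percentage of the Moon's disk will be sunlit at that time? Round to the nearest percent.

Reduce mod P: 137.7 − 4×29.531 = 19.58 d into the current lunation.
The Moon has covered 19.58/29.531 of its cycle, so θ ≈ 360° × 19.58/29.531 = 238.6°.
With cos θ = (-0.520), the lit fraction is (1 − (-0.520))/2 ≈ 0.760, so 76%.

76%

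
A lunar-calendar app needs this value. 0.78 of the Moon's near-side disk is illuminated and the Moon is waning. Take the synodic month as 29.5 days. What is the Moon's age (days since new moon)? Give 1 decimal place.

19.3 days

Invert f = (1 − cos θ)/2 to get cos θ = 1 − 2(0.78) = -0.560, hence θ₀ = arccos -0.560 = 124.1°.
Waning ⇒ past full, so θ = 360° − 124.1° = 235.9°.
That fraction of the synodic month is 235.9/360 × 29.5 d ≈ 19.33 d.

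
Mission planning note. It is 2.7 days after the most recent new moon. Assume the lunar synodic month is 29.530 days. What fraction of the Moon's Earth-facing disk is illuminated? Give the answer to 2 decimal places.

Elongation θ = 360° × 2.7/29.530 ≈ 32.9°.
Illuminated fraction = (1 − cos 32.9°)/2 = (1 − 0.839)/2 ≈ 0.080.

0.08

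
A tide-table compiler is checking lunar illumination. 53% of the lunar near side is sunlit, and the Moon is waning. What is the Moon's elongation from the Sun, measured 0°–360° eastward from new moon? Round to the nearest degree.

267°

cos θ = 1 − 2f = -0.060, giving a principal value of 93.4°.
Waning ⇒ past full, so θ = 360° − 93.4° = 266.6°.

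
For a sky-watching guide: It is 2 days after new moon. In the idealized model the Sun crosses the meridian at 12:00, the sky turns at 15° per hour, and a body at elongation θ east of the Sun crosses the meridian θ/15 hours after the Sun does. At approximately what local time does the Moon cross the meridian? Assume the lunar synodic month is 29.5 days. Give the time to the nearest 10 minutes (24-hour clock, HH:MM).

13:40

Elongation θ = 360° × 2/29.5 ≈ 24.4°.
The Moon trails the Sun by θ/15 = 24.4/15 ≈ 1.63 hours.
12:00 + 1.627 h ≈ 13:38 → 13:40 to the nearest ten minutes.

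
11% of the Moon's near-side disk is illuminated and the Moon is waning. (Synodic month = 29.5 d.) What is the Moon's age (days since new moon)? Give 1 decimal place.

Invert f = (1 − cos θ)/2 to get cos θ = 1 − 2(0.11) = 0.780, hence θ₀ = arccos 0.780 = 38.7°.
Since the Moon is past full (waning), take the reflex angle: θ = 360° − 38.7° = 321.3°.
At 360°/29.5 d per day, 321.3° corresponds to 26.33 days.

26.3 days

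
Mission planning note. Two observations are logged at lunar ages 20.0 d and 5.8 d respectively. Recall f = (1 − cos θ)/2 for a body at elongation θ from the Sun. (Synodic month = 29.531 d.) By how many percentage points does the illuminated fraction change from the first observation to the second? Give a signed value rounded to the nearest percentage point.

-39 pp

First observation: θ = 360°·20.0/29.531 = 243.8°, so f = 0.721.
Second observation: θ = 70.7°, f = 0.335.
Δf = 0.335 − 0.721 = -0.386, i.e. -39 pp.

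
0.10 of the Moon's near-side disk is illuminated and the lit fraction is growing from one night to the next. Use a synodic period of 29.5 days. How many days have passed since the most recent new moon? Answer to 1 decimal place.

3.0 days

cos θ = 1 − 2f = 0.800, giving a principal value of 36.9°.
Before full moon the principal value applies: θ = 36.9°.
At 360°/29.5 d per day, 36.9° corresponds to 3.02 days.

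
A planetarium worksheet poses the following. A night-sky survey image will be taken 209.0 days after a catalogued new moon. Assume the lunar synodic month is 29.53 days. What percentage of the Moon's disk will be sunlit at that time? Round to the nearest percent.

6%

209.0/29.53 = 7.078 lunations, so 7 complete cycles and 2.29 d into the next.
Elongation θ = 360° × 2.29/29.53 ≈ 27.9°.
cos 27.9° = 0.884, so f = (1 − 0.884)/2 = 0.058, so 6%.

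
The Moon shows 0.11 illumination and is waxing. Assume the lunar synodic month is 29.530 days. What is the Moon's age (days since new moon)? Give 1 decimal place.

3.2 days

cos θ = 1 − 2f = 0.780, giving a principal value of 38.7°.
Waxing ⇒ before full, so θ = 38.7°.
At 360°/29.530 d per day, 38.7° corresponds to 3.18 days.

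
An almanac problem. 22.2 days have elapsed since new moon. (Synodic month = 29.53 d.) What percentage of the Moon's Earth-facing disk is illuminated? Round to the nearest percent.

Phase angle: θ = 360°·(22.2 d)/(29.53 d) = 270.6°.
cos 270.6° = 0.011, so f = (1 − 0.011)/2 = 0.494, so 49%.

49%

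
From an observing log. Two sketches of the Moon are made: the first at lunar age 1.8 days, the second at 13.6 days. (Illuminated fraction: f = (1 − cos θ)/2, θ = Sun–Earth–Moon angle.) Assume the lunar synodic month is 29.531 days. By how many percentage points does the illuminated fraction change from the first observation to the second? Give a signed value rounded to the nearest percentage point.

First observation: θ = 360°·1.8/29.531 = 21.9°, so f = 0.036.
Second observation: θ = 165.8°, f = 0.985.
Δf = 0.985 − 0.036 = +0.948, i.e. +95 pp.

+95 percentage points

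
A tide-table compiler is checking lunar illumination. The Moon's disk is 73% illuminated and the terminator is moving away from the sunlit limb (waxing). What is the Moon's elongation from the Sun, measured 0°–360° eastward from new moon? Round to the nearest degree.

Invert f = (1 − cos θ)/2 to get cos θ = 1 − 2(0.73) = -0.460, hence θ₀ = arccos -0.460 = 117.4°.
Waxing ⇒ before full, so θ = 117.4°.

117°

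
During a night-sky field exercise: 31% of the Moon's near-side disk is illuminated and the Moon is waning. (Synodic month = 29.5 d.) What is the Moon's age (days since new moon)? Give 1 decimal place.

cos θ = 1 − 2f = 0.380, giving a principal value of 67.7°.
A waning Moon lies in 180°–360°, so θ = 360° − 67.7° = 292.3°.
Age = 29.5 × 292.3°/360° ≈ 23.96 days.

24.0 days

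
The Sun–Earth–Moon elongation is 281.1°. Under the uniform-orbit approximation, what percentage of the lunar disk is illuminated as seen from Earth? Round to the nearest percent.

40%

Half-versine of 281.1°: (1 − 0.193)/2 = 0.404, i.e. 40%.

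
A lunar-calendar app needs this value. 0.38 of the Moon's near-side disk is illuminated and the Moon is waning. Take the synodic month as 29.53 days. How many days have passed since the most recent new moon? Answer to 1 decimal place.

23.3 days

Invert f = (1 − cos θ)/2 to get cos θ = 1 − 2(0.38) = 0.240, hence θ₀ = arccos 0.240 = 76.1°.
A waning Moon lies in 180°–360°, so θ = 360° − 76.1° = 283.9°.
Age = 29.53 × 283.9°/360° ≈ 23.29 days.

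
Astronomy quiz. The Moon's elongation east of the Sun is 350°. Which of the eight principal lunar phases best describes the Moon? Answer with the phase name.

new moon

The new moon sector spans roughly -22°–22°; 350° falls inside it.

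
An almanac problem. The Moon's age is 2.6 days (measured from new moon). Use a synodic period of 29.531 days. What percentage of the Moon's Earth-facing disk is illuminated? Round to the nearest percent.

Elongation θ = 360° × 2.6/29.531 ≈ 31.7°.
cos 31.7° = 0.851, so f = (1 − 0.851)/2 = 0.075, so 7%.

7%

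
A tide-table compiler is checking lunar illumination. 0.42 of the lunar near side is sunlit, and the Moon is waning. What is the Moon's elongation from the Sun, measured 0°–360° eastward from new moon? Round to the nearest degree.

279°

Invert f = (1 − cos θ)/2 to get cos θ = 1 − 2(0.42) = 0.160, hence θ₀ = arccos 0.160 = 80.8°.
Waning ⇒ past full, so θ = 360° − 80.8° = 279.2°.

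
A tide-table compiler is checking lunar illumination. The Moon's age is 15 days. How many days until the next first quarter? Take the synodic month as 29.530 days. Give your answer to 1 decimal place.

First quarter occurs at elongation 90°, i.e. at age 29.530 × 90/360 = 7.383 d.
This lunation's first quarter (7.383 d) has passed, so add one period: 36.913 − 15 = 21.913 days.

21.9 days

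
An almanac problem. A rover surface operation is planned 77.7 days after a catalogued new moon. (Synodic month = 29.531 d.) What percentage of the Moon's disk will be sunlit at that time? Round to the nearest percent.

84%

Reduce mod P: 77.7 − 2×29.531 = 18.64 d into the current lunation.
The Moon has covered 18.64/29.531 of its cycle, so θ ≈ 360° × 18.64/29.531 = 227.2°.
Illuminated fraction = (1 − cos 227.2°)/2 = (1 − (-0.679))/2 ≈ 0.840, so 84%.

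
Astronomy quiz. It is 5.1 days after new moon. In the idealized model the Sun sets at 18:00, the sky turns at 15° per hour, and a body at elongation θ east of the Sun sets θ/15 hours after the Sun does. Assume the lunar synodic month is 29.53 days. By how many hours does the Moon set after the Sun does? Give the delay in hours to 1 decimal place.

Elongation θ = 360° × 5.1/29.53 ≈ 62.2°.
Delay after the Sun = 62.2° / (15°/h) ≈ 4.14 h.
So the Moon sets 4.14 h after the Sun.

4.1 h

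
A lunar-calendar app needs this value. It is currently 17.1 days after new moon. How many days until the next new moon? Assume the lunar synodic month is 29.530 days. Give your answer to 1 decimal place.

12.4 days

One full lunation from the last new moon is 29.530 d; remaining = 29.530 − 17.1 = 12.430 d.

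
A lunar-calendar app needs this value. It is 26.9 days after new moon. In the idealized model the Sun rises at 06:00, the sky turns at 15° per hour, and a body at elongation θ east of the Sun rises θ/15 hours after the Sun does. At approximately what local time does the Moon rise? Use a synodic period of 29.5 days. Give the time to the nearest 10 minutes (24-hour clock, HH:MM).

03:50

The Moon has covered 26.9/29.5 of its cycle, so θ ≈ 360° × 26.9/29.5 = 328.3°.
The Moon trails the Sun by θ/15 = 328.3/15 ≈ 21.88 hours.
06:00 + 21.885 h ≈ 03:53 → 03:50 to the nearest ten minutes.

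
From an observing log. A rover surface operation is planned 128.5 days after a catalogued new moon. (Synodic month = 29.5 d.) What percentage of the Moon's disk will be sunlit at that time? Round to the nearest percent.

81%

128.5 d spans 4 complete synodic months (4 × 29.5 = 118.00 d) plus 10.50 d.
Phase angle: θ = 360°·(10.50 d)/(29.5 d) = 128.1°.
With cos θ = (-0.618), the lit fraction is (1 − (-0.618))/2 ≈ 0.809, so 81%.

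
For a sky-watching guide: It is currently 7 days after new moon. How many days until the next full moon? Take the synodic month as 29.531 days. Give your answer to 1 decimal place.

Full moon is 0.5 of the way through the cycle: age 0.5 × 29.531 = 14.765 d.
That is 14.765 − 7 = 7.765 days ahead.

7.8 days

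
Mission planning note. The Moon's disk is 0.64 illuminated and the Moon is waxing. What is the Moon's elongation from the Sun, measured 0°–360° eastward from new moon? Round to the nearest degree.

106°

cos θ = 1 − 2f = -0.280, giving a principal value of 106.3°.
Before full moon the principal value applies: θ = 106.3°.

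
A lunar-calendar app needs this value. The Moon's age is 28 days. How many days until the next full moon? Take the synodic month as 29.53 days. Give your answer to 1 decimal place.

16.3 days

Full moon occurs at elongation 180°, i.e. at age 29.53 × 180/360 = 14.765 d.
This lunation's full moon (14.765 d) has passed, so add one period: 44.295 − 28 = 16.295 days.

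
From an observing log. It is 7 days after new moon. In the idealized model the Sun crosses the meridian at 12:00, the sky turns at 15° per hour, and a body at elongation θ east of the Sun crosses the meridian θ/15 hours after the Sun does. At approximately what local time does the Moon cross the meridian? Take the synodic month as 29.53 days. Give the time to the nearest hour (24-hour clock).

The Moon has covered 7/29.53 of its cycle, so θ ≈ 360° × 7/29.53 = 85.3°.
The Moon trails the Sun by θ/15 = 85.3/15 ≈ 5.69 hours.
12:00 + 5.69 h ≈ 17:41 → 18:00 to the nearest hour.

18:00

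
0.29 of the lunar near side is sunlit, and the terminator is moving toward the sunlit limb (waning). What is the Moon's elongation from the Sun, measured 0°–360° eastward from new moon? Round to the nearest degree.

cos θ = 1 − 2f = 0.420, giving a principal value of 65.2°.
A waning Moon lies in 180°–360°, so θ = 360° − 65.2° = 294.8°.

295°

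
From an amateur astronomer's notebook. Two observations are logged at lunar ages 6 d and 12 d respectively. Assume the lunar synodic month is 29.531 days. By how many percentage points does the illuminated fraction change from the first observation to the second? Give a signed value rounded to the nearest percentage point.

First observation: θ = 360°·6/29.531 = 73.1°, so f = 0.355.
Second observation: θ = 146.3°, f = 0.916.
Δf = 0.916 − 0.355 = +0.561, i.e. +56 pp.

+56 percentage points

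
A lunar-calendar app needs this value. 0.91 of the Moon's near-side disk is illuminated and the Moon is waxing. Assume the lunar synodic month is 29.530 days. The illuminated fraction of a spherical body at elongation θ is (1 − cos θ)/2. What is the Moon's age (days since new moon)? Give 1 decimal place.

cos θ = 1 − 2f = -0.820, giving a principal value of 145.1°.
The Moon is waxing (0°–180°), so θ = 145.1° directly.
That fraction of the synodic month is 145.1/360 × 29.530 d ≈ 11.90 d.

11.9 days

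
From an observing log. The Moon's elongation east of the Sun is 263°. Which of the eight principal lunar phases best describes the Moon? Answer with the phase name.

last quarter

The last quarter sector spans roughly 248°–292°; 263° falls inside it.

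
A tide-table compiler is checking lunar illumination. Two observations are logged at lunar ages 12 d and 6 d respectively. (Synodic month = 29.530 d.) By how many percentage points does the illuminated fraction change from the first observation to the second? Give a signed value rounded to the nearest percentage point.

θ₁ = 360° × 12/29.530 = 146.3°, f₁ = (1 − cos θ₁)/2 = 0.916.
θ₂ = 360° × 6/29.530 = 73.1°, f₂ = (1 − cos θ₂)/2 = 0.355.
Change = f₂ − f₁ = -0.561 → -56 percentage points.

-56 pp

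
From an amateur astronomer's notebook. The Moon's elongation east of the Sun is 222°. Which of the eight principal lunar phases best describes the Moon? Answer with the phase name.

waning gibbous

The waning gibbous sector spans roughly 202°–248°; 222° falls inside it.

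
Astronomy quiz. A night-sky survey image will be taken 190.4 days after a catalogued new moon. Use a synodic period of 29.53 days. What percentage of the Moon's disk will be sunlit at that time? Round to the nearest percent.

97%

Reduce mod P: 190.4 − 6×29.53 = 13.22 d into the current lunation.
The Moon has covered 13.22/29.53 of its cycle, so θ ≈ 360° × 13.22/29.53 = 161.2°.
Illuminated fraction = (1 − cos 161.2°)/2 = (1 − (-0.946))/2 ≈ 0.973, so 97%.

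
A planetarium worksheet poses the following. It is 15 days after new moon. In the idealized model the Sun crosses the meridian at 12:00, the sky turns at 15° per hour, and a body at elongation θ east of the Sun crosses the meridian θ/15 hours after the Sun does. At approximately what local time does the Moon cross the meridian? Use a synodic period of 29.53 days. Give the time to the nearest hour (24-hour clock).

The Moon has covered 15/29.53 of its cycle, so θ ≈ 360° × 15/29.53 = 182.9°.
Delay after the Sun = 182.9° / (15°/h) ≈ 12.19 h.
12:00 + 12.19 h ≈ 00:11 → 00:00 to the nearest hour.

00:00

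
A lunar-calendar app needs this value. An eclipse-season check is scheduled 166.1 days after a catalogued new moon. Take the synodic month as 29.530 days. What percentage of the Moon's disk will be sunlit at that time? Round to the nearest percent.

Reduce mod P: 166.1 − 5×29.530 = 18.45 d into the current lunation.
Phase angle: θ = 360°·(18.45 d)/(29.530 d) = 224.9°.
With cos θ = (-0.708), the lit fraction is (1 − (-0.708))/2 ≈ 0.854, so 85%.

85%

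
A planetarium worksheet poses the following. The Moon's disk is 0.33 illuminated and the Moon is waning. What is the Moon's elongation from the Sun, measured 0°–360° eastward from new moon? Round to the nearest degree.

290°

From f = (1 − cos θ)/2: cos θ = 1 − 2×0.33 = 0.340; arccos → 70.1°.
A waning Moon lies in 180°–360°, so θ = 360° − 70.1° = 289.9°.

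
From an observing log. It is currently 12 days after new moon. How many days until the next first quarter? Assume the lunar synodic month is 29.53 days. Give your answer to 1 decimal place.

24.9 days

First quarter occurs at elongation 90°, i.e. at age 29.53 × 90/360 = 7.383 d.
Already past this cycle's first quarter; the next is at 7.383 + 29.53 = 36.913 d, so 36.913 − 12 = 24.913 days.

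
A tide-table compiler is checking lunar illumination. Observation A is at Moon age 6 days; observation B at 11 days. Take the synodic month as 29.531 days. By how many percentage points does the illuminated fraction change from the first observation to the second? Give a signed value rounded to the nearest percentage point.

First observation: θ = 360°·6/29.531 = 73.1°, so f = 0.355.
Second observation: θ = 134.1°, f = 0.848.
Δf = 0.848 − 0.355 = +0.493, i.e. +49 pp.

+49 pp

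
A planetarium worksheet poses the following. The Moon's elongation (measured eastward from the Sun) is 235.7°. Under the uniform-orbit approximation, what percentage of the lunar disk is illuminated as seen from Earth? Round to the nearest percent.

78%

cos 235.7° = (-0.564), so f = (1 − (-0.564))/2 = 0.782, i.e. 78%.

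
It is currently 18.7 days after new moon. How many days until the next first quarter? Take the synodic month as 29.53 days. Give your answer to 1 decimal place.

18.2 days

First quarter occurs at elongation 90°, i.e. at age 29.53 × 90/360 = 7.383 d.
This lunation's first quarter (7.383 d) has passed, so add one period: 36.913 − 18.7 = 18.213 days.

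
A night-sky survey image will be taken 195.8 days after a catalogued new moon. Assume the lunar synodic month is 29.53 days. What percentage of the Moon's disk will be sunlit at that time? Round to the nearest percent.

195.8 d spans 6 complete synodic months (6 × 29.53 = 177.18 d) plus 18.62 d.
Elongation θ = 360° × 18.62/29.53 ≈ 227.0°.
With cos θ = (-0.682), the lit fraction is (1 − (-0.682))/2 ≈ 0.841, so 84%.

84%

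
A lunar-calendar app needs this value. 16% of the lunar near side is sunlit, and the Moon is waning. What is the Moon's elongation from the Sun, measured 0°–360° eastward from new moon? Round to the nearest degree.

From f = (1 − cos θ)/2: cos θ = 1 − 2×0.16 = 0.680; arccos → 47.2°.
Waning ⇒ past full, so θ = 360° − 47.2° = 312.8°.

313°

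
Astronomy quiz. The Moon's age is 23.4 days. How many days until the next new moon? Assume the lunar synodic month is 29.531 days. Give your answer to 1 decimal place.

6.1 days

The next new moon completes the synodic month: 29.531 − 23.4 = 6.131 days.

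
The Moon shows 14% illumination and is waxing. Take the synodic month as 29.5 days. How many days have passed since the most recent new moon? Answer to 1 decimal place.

Invert f = (1 − cos θ)/2 to get cos θ = 1 − 2(0.14) = 0.720, hence θ₀ = arccos 0.720 = 43.9°.
Before full moon the principal value applies: θ = 43.9°.
At 360°/29.5 d per day, 43.9° corresponds to 3.60 days.

3.6 days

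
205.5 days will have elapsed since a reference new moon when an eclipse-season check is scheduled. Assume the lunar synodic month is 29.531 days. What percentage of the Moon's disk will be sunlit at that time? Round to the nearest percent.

2%

Reduce mod P: 205.5 − 6×29.531 = 28.31 d into the current lunation.
The Moon has covered 28.31/29.531 of its cycle, so θ ≈ 360° × 28.31/29.531 = 345.2°.
Illuminated fraction = (1 − cos 345.2°)/2 = (1 − 0.967)/2 ≈ 0.017, so 2%.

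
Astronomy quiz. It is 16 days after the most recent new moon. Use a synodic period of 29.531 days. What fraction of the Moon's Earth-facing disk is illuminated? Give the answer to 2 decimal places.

0.98

Elongation θ = 360° × 16/29.531 ≈ 195.0°.
With cos θ = (-0.966), the lit fraction is (1 − (-0.966))/2 ≈ 0.983.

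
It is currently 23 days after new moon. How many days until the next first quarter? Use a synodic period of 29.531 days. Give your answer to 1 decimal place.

First quarter occurs at elongation 90°, i.e. at age 29.531 × 90/360 = 7.383 d.
Already past this cycle's first quarter; the next is at 7.383 + 29.531 = 36.914 d, so 36.914 − 23 = 13.914 days.

13.9 days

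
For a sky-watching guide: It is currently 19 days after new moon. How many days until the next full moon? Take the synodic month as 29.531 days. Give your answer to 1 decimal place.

Full moon occurs at elongation 180°, i.e. at age 29.531 × 180/360 = 14.765 d.
Already past this cycle's full moon; the next is at 14.765 + 29.531 = 44.296 d, so 44.296 − 19 = 25.296 days.

25.3 days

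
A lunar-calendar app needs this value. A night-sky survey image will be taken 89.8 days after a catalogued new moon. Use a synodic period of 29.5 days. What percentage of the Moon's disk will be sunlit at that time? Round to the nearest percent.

89.8 d spans 3 complete synodic months (3 × 29.5 = 88.50 d) plus 1.30 d.
Elongation θ = 360° × 1.30/29.5 ≈ 15.9°.
cos 15.9° = 0.962, so f = (1 − 0.962)/2 = 0.019, so 2%.

2%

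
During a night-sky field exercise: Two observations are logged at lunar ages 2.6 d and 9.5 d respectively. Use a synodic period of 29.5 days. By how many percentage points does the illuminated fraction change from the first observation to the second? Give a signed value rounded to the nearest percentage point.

θ₁ = 360° × 2.6/29.5 = 31.7°, f₁ = (1 − cos θ₁)/2 = 0.075.
θ₂ = 360° × 9.5/29.5 = 115.9°, f₂ = (1 − cos θ₂)/2 = 0.719.
Change = f₂ − f₁ = +0.644 → +64 percentage points.

+64 pp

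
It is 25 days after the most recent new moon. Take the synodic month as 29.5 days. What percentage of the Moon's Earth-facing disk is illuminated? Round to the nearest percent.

Elongation θ = 360° × 25/29.5 ≈ 305.1°.
With cos θ = 0.575, the lit fraction is (1 − 0.575)/2 ≈ 0.213, so 21%.

21%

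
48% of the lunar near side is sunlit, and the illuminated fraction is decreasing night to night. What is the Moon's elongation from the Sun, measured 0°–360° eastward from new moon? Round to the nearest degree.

From f = (1 − cos θ)/2: cos θ = 1 − 2×0.48 = 0.040; arccos → 87.7°.
Waning ⇒ past full, so θ = 360° − 87.7° = 272.3°.

272°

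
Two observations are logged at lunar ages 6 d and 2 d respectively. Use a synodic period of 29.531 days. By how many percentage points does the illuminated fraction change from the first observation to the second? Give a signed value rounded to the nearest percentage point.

-31 pp

First observation: θ = 360°·6/29.531 = 73.1°, so f = 0.355.
Second observation: θ = 24.4°, f = 0.045.
Δf = 0.045 − 0.355 = -0.310, i.e. -31 pp.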